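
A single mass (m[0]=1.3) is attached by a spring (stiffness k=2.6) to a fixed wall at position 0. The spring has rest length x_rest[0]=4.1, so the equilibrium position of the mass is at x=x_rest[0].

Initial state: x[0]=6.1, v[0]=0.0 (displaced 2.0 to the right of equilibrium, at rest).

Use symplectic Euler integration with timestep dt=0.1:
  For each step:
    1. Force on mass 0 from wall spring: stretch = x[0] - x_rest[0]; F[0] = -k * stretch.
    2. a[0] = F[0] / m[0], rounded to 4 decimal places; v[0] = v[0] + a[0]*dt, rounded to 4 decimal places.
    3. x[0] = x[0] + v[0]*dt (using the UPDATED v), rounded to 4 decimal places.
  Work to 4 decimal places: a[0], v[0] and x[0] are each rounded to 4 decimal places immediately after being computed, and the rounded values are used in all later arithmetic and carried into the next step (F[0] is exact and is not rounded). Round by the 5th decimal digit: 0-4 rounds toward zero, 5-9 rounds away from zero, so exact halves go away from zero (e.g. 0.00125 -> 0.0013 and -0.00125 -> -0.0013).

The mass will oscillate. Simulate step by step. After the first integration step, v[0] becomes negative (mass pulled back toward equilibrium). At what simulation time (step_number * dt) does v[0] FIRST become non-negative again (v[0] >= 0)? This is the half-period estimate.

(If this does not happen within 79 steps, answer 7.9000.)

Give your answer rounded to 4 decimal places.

Step 0: x=[6.1000] v=[0.0000]
Step 1: x=[6.0600] v=[-0.4000]
Step 2: x=[5.9808] v=[-0.7920]
Step 3: x=[5.8640] v=[-1.1682]
Step 4: x=[5.7119] v=[-1.5210]
Step 5: x=[5.5276] v=[-1.8434]
Step 6: x=[5.3147] v=[-2.1289]
Step 7: x=[5.0775] v=[-2.3718]
Step 8: x=[4.8208] v=[-2.5673]
Step 9: x=[4.5497] v=[-2.7115]
Step 10: x=[4.2696] v=[-2.8014]
Step 11: x=[3.9861] v=[-2.8353]
Step 12: x=[3.7049] v=[-2.8125]
Step 13: x=[3.4316] v=[-2.7335]
Step 14: x=[3.1716] v=[-2.5998]
Step 15: x=[2.9302] v=[-2.4141]
Step 16: x=[2.7122] v=[-2.1801]
Step 17: x=[2.5220] v=[-1.9025]
Step 18: x=[2.3633] v=[-1.5869]
Step 19: x=[2.2393] v=[-1.2396]
Step 20: x=[2.1526] v=[-0.8675]
Step 21: x=[2.1048] v=[-0.4780]
Step 22: x=[2.0969] v=[-0.0790]
Step 23: x=[2.1291] v=[0.3216]
First v>=0 after going negative at step 23, time=2.3000

Answer: 2.3000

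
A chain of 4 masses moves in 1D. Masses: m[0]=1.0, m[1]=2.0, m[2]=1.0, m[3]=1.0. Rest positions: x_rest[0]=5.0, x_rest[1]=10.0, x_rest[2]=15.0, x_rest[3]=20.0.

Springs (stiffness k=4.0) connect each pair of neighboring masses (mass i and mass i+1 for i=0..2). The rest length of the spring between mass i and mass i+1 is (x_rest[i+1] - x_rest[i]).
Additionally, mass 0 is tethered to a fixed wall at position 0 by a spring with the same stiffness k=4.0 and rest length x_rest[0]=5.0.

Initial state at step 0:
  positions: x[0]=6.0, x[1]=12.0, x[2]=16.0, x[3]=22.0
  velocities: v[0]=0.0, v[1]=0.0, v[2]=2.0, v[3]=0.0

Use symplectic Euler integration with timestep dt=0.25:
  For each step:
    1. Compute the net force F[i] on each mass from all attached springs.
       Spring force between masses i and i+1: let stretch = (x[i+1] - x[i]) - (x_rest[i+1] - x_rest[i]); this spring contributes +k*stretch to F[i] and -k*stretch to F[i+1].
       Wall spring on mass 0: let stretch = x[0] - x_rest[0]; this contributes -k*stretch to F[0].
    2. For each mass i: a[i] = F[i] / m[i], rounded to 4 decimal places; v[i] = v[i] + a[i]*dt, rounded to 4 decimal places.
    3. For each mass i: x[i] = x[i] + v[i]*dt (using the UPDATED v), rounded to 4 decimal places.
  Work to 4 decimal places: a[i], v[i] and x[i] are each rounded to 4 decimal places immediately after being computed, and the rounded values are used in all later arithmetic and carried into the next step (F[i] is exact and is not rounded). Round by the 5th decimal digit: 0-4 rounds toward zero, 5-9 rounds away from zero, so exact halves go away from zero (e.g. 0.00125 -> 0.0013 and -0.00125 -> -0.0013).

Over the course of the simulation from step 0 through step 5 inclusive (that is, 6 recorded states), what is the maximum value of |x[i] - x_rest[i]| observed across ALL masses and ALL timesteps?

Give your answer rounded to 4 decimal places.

Step 0: x=[6.0000 12.0000 16.0000 22.0000] v=[0.0000 0.0000 2.0000 0.0000]
Step 1: x=[6.0000 11.7500 17.0000 21.7500] v=[0.0000 -1.0000 4.0000 -1.0000]
Step 2: x=[5.9375 11.4375 17.8750 21.5625] v=[-0.2500 -1.2500 3.5000 -0.7500]
Step 3: x=[5.7656 11.2422 18.0625 21.7031] v=[-0.6875 -0.7813 0.7500 0.5625]
Step 4: x=[5.5215 11.2148 17.4551 22.1836] v=[-0.9765 -0.1095 -2.4297 1.9219]
Step 5: x=[5.3203 11.2558 16.4697 22.7320] v=[-0.8047 0.1640 -3.9415 2.1934]
Max displacement = 3.0625

Answer: 3.0625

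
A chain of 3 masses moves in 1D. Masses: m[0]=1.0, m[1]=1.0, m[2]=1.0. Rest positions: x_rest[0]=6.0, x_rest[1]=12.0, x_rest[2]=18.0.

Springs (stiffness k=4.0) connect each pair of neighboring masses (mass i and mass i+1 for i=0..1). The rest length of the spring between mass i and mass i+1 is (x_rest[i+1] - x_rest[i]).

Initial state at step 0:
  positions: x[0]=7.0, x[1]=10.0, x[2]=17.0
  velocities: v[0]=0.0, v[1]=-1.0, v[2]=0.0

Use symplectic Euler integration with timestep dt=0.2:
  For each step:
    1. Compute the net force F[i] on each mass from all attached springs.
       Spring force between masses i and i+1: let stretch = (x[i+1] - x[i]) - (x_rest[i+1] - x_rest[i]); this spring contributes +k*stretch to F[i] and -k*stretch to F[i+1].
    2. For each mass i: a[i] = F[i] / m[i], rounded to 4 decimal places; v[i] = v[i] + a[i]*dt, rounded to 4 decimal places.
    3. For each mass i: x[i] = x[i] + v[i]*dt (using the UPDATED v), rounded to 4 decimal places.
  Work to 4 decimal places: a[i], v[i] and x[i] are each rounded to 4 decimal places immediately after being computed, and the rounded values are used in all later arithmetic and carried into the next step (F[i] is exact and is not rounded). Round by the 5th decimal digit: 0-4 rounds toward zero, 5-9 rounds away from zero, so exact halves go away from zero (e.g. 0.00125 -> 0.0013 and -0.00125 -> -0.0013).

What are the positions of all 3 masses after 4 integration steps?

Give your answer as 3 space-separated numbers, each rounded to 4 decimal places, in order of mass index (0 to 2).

Step 0: x=[7.0000 10.0000 17.0000] v=[0.0000 -1.0000 0.0000]
Step 1: x=[6.5200 10.4400 16.8400] v=[-2.4000 2.2000 -0.8000]
Step 2: x=[5.7072 11.2768 16.6160] v=[-4.0640 4.1840 -1.1200]
Step 3: x=[4.8255 12.0767 16.4977] v=[-4.4083 3.9997 -0.5914]
Step 4: x=[4.1440 12.4238 16.6321] v=[-3.4073 1.7355 0.6718]

Answer: 4.1440 12.4238 16.6321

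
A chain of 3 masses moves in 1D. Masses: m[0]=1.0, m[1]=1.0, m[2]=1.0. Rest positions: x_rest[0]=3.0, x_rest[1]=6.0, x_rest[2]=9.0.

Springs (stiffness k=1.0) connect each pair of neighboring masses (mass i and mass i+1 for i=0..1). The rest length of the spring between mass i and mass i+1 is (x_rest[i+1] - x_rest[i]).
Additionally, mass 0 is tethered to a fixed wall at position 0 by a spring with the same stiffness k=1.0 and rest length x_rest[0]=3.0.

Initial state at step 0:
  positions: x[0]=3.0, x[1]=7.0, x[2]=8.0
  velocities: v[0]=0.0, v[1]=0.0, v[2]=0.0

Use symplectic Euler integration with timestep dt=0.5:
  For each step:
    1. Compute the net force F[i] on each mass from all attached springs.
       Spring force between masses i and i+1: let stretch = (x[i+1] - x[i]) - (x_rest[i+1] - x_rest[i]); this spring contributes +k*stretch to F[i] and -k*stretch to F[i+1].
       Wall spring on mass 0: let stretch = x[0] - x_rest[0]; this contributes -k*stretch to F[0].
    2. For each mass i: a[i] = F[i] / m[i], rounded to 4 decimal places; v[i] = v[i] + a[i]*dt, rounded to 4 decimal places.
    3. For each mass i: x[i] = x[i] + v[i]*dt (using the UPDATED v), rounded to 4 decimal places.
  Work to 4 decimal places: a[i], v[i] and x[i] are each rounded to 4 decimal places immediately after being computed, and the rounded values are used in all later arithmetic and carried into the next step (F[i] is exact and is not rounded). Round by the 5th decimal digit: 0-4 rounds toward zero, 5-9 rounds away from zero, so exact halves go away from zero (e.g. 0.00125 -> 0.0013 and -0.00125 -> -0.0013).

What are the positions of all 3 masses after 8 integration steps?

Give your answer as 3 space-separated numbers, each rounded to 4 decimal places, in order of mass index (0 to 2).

Step 0: x=[3.0000 7.0000 8.0000] v=[0.0000 0.0000 0.0000]
Step 1: x=[3.2500 6.2500 8.5000] v=[0.5000 -1.5000 1.0000]
Step 2: x=[3.4375 5.3125 9.1875] v=[0.3750 -1.8750 1.3750]
Step 3: x=[3.2344 4.8750 9.6563] v=[-0.4063 -0.8750 0.9375]
Step 4: x=[2.6328 5.2227 9.6798] v=[-1.2032 0.6954 0.0469]
Step 5: x=[2.0205 6.0372 9.3390] v=[-1.2247 1.6290 -0.6817]
Step 6: x=[1.9072 6.6730 8.9227] v=[-0.2266 1.2716 -0.8326]
Step 7: x=[2.5086 6.6798 8.6940] v=[1.2027 0.0136 -0.4575]
Step 8: x=[3.5256 6.1474 8.7117] v=[2.0340 -1.0649 0.0354]

Answer: 3.5256 6.1474 8.7117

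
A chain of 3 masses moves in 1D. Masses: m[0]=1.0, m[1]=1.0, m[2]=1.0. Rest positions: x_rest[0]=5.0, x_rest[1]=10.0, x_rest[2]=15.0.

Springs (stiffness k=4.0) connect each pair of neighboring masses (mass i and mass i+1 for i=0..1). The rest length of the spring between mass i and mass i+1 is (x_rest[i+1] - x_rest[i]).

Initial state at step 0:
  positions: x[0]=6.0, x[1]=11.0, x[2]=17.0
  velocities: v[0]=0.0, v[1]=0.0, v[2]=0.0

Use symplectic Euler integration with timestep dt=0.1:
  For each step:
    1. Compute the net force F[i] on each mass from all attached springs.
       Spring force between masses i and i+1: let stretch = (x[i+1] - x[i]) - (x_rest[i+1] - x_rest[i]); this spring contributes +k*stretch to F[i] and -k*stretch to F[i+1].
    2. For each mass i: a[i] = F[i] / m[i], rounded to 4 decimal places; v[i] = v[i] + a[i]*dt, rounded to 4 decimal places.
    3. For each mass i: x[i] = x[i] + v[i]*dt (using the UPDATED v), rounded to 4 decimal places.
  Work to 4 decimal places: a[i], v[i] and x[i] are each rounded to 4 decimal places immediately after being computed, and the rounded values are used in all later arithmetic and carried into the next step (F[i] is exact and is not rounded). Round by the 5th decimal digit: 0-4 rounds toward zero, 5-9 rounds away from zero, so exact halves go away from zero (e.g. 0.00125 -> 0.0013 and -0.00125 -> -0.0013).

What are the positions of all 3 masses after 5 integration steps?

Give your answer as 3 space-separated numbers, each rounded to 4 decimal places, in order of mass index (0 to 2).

Step 0: x=[6.0000 11.0000 17.0000] v=[0.0000 0.0000 0.0000]
Step 1: x=[6.0000 11.0400 16.9600] v=[0.0000 0.4000 -0.4000]
Step 2: x=[6.0016 11.1152 16.8832] v=[0.0160 0.7520 -0.7680]
Step 3: x=[6.0077 11.2166 16.7757] v=[0.0614 1.0138 -1.0752]
Step 4: x=[6.0222 11.3320 16.6458] v=[0.1450 1.1539 -1.2988]
Step 5: x=[6.0491 11.4476 16.5034] v=[0.2689 1.1555 -1.4243]

Answer: 6.0491 11.4476 16.5034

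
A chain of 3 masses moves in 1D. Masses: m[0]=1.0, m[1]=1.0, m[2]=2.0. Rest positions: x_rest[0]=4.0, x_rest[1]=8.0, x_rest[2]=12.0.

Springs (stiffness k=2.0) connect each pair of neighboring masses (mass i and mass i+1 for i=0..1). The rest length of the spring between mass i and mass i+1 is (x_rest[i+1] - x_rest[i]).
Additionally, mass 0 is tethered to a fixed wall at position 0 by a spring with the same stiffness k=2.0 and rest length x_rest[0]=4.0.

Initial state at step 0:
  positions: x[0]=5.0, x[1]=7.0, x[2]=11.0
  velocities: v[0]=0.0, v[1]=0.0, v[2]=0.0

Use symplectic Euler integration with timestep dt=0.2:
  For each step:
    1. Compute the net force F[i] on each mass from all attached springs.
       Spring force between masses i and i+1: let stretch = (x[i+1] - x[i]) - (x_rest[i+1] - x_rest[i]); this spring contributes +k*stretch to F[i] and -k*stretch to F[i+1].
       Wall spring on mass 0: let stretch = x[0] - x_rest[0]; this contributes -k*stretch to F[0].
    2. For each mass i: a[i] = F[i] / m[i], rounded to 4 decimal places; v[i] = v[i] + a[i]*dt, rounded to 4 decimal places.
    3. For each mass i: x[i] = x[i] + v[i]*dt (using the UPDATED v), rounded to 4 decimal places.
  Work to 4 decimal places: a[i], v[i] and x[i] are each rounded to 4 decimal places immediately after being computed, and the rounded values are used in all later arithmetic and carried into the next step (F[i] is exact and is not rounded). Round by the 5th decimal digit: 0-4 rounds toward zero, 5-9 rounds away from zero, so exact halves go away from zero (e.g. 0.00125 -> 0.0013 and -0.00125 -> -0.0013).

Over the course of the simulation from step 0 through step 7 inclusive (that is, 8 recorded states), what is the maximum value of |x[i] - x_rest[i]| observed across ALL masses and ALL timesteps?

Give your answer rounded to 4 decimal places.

Step 0: x=[5.0000 7.0000 11.0000] v=[0.0000 0.0000 0.0000]
Step 1: x=[4.7600 7.1600 11.0000] v=[-1.2000 0.8000 0.0000]
Step 2: x=[4.3312 7.4352 11.0064] v=[-2.1440 1.3760 0.0320]
Step 3: x=[3.8042 7.7478 11.0300] v=[-2.6349 1.5629 0.1178]
Step 4: x=[3.2884 8.0075 11.0823] v=[-2.5791 1.2983 0.2614]
Step 5: x=[2.8870 8.1356 11.1716] v=[-2.0068 0.6406 0.4464]
Step 6: x=[2.6746 8.0867 11.2994] v=[-1.0622 -0.2444 0.6392]
Step 7: x=[2.6812 7.8619 11.4587] v=[0.0328 -1.1242 0.7967]
Max displacement = 1.3254

Answer: 1.3254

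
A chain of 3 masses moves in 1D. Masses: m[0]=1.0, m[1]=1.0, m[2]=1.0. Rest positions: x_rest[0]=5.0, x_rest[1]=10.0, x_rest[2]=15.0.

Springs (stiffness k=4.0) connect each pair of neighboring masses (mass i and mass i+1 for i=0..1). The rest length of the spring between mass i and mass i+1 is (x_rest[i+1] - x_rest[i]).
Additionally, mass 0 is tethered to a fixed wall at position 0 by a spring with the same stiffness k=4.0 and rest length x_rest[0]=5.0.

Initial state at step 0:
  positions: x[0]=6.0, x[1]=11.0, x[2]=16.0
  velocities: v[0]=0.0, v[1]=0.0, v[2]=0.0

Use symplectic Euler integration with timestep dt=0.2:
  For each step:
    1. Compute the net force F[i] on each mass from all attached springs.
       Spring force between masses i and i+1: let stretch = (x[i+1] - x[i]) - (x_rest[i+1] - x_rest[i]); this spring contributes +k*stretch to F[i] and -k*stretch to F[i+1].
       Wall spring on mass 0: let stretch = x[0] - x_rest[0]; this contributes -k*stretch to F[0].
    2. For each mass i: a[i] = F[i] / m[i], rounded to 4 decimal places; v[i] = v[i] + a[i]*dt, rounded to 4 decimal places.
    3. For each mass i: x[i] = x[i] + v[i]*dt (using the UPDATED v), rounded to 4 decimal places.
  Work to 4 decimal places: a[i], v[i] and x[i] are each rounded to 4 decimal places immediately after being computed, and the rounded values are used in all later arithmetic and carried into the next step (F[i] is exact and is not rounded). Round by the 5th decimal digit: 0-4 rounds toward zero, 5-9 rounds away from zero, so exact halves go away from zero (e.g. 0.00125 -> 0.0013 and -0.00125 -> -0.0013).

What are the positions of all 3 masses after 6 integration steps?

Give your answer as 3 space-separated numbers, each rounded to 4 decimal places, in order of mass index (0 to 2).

Step 0: x=[6.0000 11.0000 16.0000] v=[0.0000 0.0000 0.0000]
Step 1: x=[5.8400 11.0000 16.0000] v=[-0.8000 0.0000 0.0000]
Step 2: x=[5.5712 10.9744 16.0000] v=[-1.3440 -0.1280 0.0000]
Step 3: x=[5.2755 10.8884 15.9959] v=[-1.4784 -0.4301 -0.0205]
Step 4: x=[5.0338 10.7215 15.9746] v=[-1.2085 -0.8344 -0.1065]
Step 5: x=[4.8967 10.4851 15.9128] v=[-0.6854 -1.1821 -0.3090]
Step 6: x=[4.8703 10.2230 15.7826] v=[-0.1320 -1.3107 -0.6512]

Answer: 4.8703 10.2230 15.7826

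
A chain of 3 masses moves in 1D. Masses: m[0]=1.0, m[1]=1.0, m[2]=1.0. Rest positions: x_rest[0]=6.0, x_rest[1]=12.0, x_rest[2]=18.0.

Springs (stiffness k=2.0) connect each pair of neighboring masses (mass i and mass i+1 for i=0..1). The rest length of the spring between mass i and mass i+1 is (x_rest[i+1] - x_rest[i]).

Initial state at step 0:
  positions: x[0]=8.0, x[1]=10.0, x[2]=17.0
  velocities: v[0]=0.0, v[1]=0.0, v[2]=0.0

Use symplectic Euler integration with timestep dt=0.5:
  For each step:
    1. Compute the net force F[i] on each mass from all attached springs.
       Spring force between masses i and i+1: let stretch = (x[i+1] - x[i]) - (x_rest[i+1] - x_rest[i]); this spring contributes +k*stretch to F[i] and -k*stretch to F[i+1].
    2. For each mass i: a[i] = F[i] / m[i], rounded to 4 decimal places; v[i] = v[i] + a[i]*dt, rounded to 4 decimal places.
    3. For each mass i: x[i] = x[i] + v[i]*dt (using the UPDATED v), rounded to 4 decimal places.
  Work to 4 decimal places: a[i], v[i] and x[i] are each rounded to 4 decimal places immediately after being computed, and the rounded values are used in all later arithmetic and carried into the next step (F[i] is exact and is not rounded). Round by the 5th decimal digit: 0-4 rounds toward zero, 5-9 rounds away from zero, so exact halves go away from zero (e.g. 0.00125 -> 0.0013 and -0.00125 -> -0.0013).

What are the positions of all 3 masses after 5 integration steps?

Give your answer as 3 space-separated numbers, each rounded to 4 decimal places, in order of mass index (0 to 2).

Answer: 5.1875 10.4688 19.3438

Derivation:
Step 0: x=[8.0000 10.0000 17.0000] v=[0.0000 0.0000 0.0000]
Step 1: x=[6.0000 12.5000 16.5000] v=[-4.0000 5.0000 -1.0000]
Step 2: x=[4.2500 13.7500 17.0000] v=[-3.5000 2.5000 1.0000]
Step 3: x=[4.2500 11.8750 18.8750] v=[0.0000 -3.7500 3.7500]
Step 4: x=[5.0625 9.6875 20.2500] v=[1.6250 -4.3750 2.7500]
Step 5: x=[5.1875 10.4688 19.3438] v=[0.2500 1.5625 -1.8125]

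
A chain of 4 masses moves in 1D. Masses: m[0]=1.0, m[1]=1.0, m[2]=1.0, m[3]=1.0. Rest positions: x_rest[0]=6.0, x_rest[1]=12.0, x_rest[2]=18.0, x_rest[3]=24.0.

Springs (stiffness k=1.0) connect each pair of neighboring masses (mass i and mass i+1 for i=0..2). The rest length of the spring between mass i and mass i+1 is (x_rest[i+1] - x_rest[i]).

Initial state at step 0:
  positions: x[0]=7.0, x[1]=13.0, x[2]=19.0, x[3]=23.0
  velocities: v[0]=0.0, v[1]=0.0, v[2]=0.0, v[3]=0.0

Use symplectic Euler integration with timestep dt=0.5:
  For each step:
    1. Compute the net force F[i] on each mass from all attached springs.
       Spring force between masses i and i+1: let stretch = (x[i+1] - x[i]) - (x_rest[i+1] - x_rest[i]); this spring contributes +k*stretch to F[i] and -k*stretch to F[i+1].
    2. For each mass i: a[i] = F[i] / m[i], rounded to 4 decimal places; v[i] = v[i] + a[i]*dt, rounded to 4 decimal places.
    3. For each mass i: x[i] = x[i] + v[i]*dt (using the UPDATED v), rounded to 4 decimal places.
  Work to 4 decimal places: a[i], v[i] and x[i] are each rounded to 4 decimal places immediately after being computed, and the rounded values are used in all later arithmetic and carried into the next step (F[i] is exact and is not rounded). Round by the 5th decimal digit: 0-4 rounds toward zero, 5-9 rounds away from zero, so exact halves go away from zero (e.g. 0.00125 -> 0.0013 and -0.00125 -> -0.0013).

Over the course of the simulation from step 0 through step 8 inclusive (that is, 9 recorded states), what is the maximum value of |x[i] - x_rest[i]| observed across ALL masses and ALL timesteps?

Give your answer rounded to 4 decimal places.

Answer: 1.4382

Derivation:
Step 0: x=[7.0000 13.0000 19.0000 23.0000] v=[0.0000 0.0000 0.0000 0.0000]
Step 1: x=[7.0000 13.0000 18.5000 23.5000] v=[0.0000 0.0000 -1.0000 1.0000]
Step 2: x=[7.0000 12.8750 17.8750 24.2500] v=[0.0000 -0.2500 -1.2500 1.5000]
Step 3: x=[6.9688 12.5313 17.5938 24.9063] v=[-0.0625 -0.6875 -0.5625 1.3125]
Step 4: x=[6.8282 12.0626 17.8751 25.2345] v=[-0.2813 -0.9375 0.5625 0.6563]
Step 5: x=[6.4962 11.7384 18.5431 25.2228] v=[-0.6641 -0.6485 1.3360 -0.0234]
Step 6: x=[5.9747 11.8048 19.1799 25.0412] v=[-1.0430 0.1328 1.2735 -0.3633]
Step 7: x=[5.4107 12.2575 19.4382 24.8942] v=[-1.1280 0.9053 0.5166 -0.2940]
Step 8: x=[5.0584 12.7937 19.2653 24.8832] v=[-0.7046 1.0723 -0.3458 -0.0220]
Max displacement = 1.4382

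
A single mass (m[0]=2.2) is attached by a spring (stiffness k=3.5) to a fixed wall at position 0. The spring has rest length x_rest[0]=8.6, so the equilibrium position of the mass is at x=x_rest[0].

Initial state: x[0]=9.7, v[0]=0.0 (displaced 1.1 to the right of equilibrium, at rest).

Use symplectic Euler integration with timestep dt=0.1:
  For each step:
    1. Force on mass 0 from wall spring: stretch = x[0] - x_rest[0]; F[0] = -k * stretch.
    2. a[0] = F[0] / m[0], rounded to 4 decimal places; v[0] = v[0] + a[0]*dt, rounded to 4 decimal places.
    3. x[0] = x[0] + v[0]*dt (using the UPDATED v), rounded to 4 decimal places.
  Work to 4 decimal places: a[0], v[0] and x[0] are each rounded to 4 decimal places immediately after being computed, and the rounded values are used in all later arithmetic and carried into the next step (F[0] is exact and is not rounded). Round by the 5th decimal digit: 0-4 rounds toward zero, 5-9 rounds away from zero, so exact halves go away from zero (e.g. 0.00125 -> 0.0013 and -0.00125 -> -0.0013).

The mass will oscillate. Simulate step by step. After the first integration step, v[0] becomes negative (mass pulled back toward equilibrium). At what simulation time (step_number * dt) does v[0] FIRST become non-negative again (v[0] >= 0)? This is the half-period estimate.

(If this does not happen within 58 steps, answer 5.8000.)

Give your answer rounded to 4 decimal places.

Answer: 2.5000

Derivation:
Step 0: x=[9.7000] v=[0.0000]
Step 1: x=[9.6825] v=[-0.1750]
Step 2: x=[9.6478] v=[-0.3472]
Step 3: x=[9.5964] v=[-0.5139]
Step 4: x=[9.5292] v=[-0.6724]
Step 5: x=[9.4472] v=[-0.8202]
Step 6: x=[9.3517] v=[-0.9550]
Step 7: x=[9.2442] v=[-1.0746]
Step 8: x=[9.1265] v=[-1.1771]
Step 9: x=[9.0004] v=[-1.2609]
Step 10: x=[8.8679] v=[-1.3246]
Step 11: x=[8.7312] v=[-1.3672]
Step 12: x=[8.5924] v=[-1.3881]
Step 13: x=[8.4537] v=[-1.3869]
Step 14: x=[8.3173] v=[-1.3636]
Step 15: x=[8.1854] v=[-1.3186]
Step 16: x=[8.0601] v=[-1.2526]
Step 17: x=[7.9434] v=[-1.1667]
Step 18: x=[7.8372] v=[-1.0622]
Step 19: x=[7.7431] v=[-0.9409]
Step 20: x=[7.6626] v=[-0.8046]
Step 21: x=[7.5971] v=[-0.6555]
Step 22: x=[7.5475] v=[-0.4960]
Step 23: x=[7.5146] v=[-0.3286]
Step 24: x=[7.4990] v=[-0.1559]
Step 25: x=[7.5009] v=[0.0193]
First v>=0 after going negative at step 25, time=2.5000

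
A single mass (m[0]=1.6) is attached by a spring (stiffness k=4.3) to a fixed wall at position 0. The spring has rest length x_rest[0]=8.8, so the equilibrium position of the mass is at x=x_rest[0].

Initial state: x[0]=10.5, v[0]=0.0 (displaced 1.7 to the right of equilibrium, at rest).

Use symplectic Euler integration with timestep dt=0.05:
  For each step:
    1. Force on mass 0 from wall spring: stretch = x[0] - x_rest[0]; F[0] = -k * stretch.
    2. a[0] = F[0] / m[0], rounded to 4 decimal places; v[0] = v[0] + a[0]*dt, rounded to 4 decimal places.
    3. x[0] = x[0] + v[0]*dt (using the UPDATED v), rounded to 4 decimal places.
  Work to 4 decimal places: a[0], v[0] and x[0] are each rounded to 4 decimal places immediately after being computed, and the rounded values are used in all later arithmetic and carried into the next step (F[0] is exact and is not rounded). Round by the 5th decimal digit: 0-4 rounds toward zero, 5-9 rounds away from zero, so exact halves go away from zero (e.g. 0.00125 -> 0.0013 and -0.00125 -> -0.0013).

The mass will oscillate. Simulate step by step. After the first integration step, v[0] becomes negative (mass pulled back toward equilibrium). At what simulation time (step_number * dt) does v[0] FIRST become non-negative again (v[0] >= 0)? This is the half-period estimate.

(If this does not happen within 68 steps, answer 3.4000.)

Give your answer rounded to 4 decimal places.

Step 0: x=[10.5000] v=[0.0000]
Step 1: x=[10.4886] v=[-0.2284]
Step 2: x=[10.4658] v=[-0.4553]
Step 3: x=[10.4318] v=[-0.6791]
Step 4: x=[10.3869] v=[-0.8984]
Step 5: x=[10.3313] v=[-1.1116]
Step 6: x=[10.2654] v=[-1.3174]
Step 7: x=[10.1897] v=[-1.5143]
Step 8: x=[10.1047] v=[-1.7010]
Step 9: x=[10.0109] v=[-1.8763]
Step 10: x=[9.9090] v=[-2.0390]
Step 11: x=[9.7996] v=[-2.1880]
Step 12: x=[9.6835] v=[-2.3223]
Step 13: x=[9.5615] v=[-2.4410]
Step 14: x=[9.4343] v=[-2.5433]
Step 15: x=[9.3029] v=[-2.6285]
Step 16: x=[9.1681] v=[-2.6961]
Step 17: x=[9.0308] v=[-2.7456]
Step 18: x=[8.8920] v=[-2.7766]
Step 19: x=[8.7526] v=[-2.7890]
Step 20: x=[8.6135] v=[-2.7826]
Step 21: x=[8.4756] v=[-2.7575]
Step 22: x=[8.3399] v=[-2.7139]
Step 23: x=[8.2073] v=[-2.6521]
Step 24: x=[8.0787] v=[-2.5725]
Step 25: x=[7.9549] v=[-2.4756]
Step 26: x=[7.8368] v=[-2.3620]
Step 27: x=[7.7252] v=[-2.2326]
Step 28: x=[7.6208] v=[-2.0882]
Step 29: x=[7.5243] v=[-1.9297]
Step 30: x=[7.4364] v=[-1.7583]
Step 31: x=[7.3576] v=[-1.5751]
Step 32: x=[7.2885] v=[-1.3813]
Step 33: x=[7.2296] v=[-1.1782]
Step 34: x=[7.1812] v=[-0.9672]
Step 35: x=[7.1437] v=[-0.7497]
Step 36: x=[7.1173] v=[-0.5271]
Step 37: x=[7.1023] v=[-0.3010]
Step 38: x=[7.0987] v=[-0.0729]
Step 39: x=[7.1065] v=[0.1557]
First v>=0 after going negative at step 39, time=1.9500

Answer: 1.9500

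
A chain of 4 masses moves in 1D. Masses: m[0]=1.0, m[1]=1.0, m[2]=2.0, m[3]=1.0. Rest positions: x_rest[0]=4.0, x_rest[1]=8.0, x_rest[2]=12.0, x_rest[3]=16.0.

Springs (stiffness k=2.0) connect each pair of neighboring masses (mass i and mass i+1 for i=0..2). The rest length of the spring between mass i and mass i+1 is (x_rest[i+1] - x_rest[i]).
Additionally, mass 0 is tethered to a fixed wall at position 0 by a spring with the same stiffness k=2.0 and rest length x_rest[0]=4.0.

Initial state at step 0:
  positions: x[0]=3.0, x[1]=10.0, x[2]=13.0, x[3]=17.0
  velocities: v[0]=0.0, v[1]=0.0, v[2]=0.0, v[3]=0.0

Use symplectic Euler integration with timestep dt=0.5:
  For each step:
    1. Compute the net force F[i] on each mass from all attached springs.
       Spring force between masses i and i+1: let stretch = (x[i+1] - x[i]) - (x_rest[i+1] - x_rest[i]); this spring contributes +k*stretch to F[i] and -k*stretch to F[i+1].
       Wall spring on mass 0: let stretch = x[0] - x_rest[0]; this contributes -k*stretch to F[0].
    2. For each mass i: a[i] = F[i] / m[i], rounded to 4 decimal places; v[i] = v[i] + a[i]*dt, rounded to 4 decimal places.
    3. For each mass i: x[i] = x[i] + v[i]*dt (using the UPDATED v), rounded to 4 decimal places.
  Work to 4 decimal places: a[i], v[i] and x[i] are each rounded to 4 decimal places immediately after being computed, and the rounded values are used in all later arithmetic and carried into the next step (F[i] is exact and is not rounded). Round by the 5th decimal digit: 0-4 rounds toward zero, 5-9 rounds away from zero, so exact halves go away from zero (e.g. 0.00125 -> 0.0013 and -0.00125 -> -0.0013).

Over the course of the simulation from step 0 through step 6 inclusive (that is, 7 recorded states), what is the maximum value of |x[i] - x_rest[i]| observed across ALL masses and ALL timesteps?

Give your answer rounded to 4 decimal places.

Answer: 2.0938

Derivation:
Step 0: x=[3.0000 10.0000 13.0000 17.0000] v=[0.0000 0.0000 0.0000 0.0000]
Step 1: x=[5.0000 8.0000 13.2500 17.0000] v=[4.0000 -4.0000 0.5000 0.0000]
Step 2: x=[6.0000 7.1250 13.1250 17.1250] v=[2.0000 -1.7500 -0.2500 0.2500]
Step 3: x=[4.5625 8.6875 12.5000 17.2500] v=[-2.8750 3.1250 -1.2500 0.2500]
Step 4: x=[2.9063 10.0938 12.1094 17.0000] v=[-3.3125 2.8125 -0.7813 -0.5000]
Step 5: x=[3.3907 8.9141 12.4375 16.3047] v=[0.9687 -2.3594 0.6562 -1.3906]
Step 6: x=[4.9414 6.7344 12.8516 15.6758] v=[3.1014 -4.3594 0.8281 -1.2578]
Max displacement = 2.0938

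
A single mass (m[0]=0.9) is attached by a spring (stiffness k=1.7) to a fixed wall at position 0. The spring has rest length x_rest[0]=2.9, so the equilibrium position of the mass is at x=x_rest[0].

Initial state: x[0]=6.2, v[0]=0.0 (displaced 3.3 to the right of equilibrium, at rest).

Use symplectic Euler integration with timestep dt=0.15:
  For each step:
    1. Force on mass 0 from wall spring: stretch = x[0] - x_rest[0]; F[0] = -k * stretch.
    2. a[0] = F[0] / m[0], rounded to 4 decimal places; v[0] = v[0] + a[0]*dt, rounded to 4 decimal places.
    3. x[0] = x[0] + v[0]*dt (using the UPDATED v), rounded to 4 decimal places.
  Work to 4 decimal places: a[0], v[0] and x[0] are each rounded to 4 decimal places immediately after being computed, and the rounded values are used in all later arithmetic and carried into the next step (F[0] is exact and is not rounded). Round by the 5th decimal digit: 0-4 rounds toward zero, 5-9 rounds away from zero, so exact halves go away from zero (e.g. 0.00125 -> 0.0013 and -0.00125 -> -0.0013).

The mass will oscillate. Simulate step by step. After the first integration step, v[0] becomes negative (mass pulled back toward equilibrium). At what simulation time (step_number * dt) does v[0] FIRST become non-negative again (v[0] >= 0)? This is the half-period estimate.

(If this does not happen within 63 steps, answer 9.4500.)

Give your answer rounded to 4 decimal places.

Step 0: x=[6.2000] v=[0.0000]
Step 1: x=[6.0598] v=[-0.9350]
Step 2: x=[5.7853] v=[-1.8303]
Step 3: x=[5.3881] v=[-2.6478]
Step 4: x=[4.8852] v=[-3.3528]
Step 5: x=[4.2979] v=[-3.9153]
Step 6: x=[3.6512] v=[-4.3114]
Step 7: x=[2.9726] v=[-4.5242]
Step 8: x=[2.2909] v=[-4.5448]
Step 9: x=[1.6351] v=[-4.3722]
Step 10: x=[1.0330] v=[-4.0138]
Step 11: x=[0.5103] v=[-3.4848]
Step 12: x=[0.0891] v=[-2.8077]
Step 13: x=[-0.2126] v=[-2.0113]
Step 14: x=[-0.3820] v=[-1.1294]
Step 15: x=[-0.4119] v=[-0.1995]
Step 16: x=[-0.3011] v=[0.7389]
First v>=0 after going negative at step 16, time=2.4000

Answer: 2.4000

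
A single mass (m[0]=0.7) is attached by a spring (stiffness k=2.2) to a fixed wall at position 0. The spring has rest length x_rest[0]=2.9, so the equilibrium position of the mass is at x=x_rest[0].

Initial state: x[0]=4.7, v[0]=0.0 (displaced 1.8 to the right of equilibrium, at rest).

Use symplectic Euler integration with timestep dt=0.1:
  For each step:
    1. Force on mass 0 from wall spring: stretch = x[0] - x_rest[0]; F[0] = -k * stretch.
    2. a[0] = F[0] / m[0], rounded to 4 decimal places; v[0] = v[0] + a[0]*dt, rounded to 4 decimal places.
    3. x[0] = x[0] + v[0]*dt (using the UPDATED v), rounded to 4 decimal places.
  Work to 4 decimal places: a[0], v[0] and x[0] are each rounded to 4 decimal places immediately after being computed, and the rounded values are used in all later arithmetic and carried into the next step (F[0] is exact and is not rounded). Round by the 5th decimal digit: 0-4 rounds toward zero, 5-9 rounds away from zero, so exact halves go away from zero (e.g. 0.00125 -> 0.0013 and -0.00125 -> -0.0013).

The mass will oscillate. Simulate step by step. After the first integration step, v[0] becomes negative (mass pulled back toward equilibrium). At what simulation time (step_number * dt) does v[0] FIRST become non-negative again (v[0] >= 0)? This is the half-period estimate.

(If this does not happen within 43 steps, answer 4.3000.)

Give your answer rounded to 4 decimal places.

Step 0: x=[4.7000] v=[0.0000]
Step 1: x=[4.6434] v=[-0.5657]
Step 2: x=[4.5320] v=[-1.1136]
Step 3: x=[4.3694] v=[-1.6265]
Step 4: x=[4.1606] v=[-2.0883]
Step 5: x=[3.9122] v=[-2.4845]
Step 6: x=[3.6319] v=[-2.8026]
Step 7: x=[3.3286] v=[-3.0326]
Step 8: x=[3.0119] v=[-3.1673]
Step 9: x=[2.6917] v=[-3.2025]
Step 10: x=[2.3780] v=[-3.1370]
Step 11: x=[2.0807] v=[-2.9729]
Step 12: x=[1.8092] v=[-2.7154]
Step 13: x=[1.5719] v=[-2.3726]
Step 14: x=[1.3764] v=[-1.9552]
Step 15: x=[1.2288] v=[-1.4764]
Step 16: x=[1.1337] v=[-0.9512]
Step 17: x=[1.0941] v=[-0.3961]
Step 18: x=[1.1113] v=[0.1715]
First v>=0 after going negative at step 18, time=1.8000

Answer: 1.8000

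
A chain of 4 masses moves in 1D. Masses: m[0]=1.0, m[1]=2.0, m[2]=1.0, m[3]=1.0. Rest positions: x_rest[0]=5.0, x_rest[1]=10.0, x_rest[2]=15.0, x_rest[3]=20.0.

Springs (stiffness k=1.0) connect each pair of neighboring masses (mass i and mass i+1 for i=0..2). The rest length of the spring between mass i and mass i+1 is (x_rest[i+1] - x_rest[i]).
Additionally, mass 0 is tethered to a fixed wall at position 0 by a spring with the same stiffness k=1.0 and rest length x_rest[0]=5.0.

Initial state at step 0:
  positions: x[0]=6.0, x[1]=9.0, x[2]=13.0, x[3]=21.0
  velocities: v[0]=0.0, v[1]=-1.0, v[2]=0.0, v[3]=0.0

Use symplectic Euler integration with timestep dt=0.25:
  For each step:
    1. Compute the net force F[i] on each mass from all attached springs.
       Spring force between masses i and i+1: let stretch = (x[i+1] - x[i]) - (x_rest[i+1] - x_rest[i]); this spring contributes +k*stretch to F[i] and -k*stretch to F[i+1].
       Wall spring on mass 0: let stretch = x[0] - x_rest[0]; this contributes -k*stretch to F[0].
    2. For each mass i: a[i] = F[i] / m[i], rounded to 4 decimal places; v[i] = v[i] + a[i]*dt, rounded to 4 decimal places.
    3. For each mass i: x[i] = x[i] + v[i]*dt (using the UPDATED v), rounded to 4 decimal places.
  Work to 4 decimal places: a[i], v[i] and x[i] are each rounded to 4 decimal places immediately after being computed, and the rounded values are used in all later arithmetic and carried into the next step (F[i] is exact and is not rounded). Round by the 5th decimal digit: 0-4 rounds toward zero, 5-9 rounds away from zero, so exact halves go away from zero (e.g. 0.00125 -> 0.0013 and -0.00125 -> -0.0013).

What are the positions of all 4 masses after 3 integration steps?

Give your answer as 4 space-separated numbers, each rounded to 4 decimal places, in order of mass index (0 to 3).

Answer: 4.9393 8.4976 14.2423 20.0065

Derivation:
Step 0: x=[6.0000 9.0000 13.0000 21.0000] v=[0.0000 -1.0000 0.0000 0.0000]
Step 1: x=[5.8125 8.7813 13.2500 20.8125] v=[-0.7500 -0.8750 1.0000 -0.7500]
Step 2: x=[5.4473 8.6094 13.6934 20.4649] v=[-1.4609 -0.6875 1.7735 -1.3906]
Step 3: x=[4.9393 8.4976 14.2423 20.0065] v=[-2.0322 -0.4473 2.1954 -1.8335]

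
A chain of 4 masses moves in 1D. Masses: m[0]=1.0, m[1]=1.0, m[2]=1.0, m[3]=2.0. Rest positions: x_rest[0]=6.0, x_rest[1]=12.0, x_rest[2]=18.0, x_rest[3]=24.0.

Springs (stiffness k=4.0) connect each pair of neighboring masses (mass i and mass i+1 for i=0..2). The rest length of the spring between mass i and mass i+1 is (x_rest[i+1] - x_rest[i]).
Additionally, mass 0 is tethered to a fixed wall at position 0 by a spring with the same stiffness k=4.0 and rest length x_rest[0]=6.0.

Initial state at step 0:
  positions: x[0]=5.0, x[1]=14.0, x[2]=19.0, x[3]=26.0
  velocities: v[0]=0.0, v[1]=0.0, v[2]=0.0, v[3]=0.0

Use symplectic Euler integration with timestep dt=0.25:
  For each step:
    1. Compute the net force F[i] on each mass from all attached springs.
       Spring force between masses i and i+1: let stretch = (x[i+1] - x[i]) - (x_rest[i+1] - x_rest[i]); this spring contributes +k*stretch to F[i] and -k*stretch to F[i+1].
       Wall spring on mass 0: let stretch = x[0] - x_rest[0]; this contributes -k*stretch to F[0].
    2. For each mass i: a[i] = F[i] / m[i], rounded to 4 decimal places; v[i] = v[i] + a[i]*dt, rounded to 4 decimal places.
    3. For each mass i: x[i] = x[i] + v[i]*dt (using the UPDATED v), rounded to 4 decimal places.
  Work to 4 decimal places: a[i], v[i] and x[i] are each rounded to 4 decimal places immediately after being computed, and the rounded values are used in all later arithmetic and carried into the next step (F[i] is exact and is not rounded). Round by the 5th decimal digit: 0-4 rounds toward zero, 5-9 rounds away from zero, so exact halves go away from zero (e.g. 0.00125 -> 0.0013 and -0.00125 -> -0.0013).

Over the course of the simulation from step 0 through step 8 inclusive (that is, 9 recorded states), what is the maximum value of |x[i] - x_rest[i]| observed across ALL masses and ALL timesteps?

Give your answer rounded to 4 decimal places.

Answer: 2.2826

Derivation:
Step 0: x=[5.0000 14.0000 19.0000 26.0000] v=[0.0000 0.0000 0.0000 0.0000]
Step 1: x=[6.0000 13.0000 19.5000 25.8750] v=[4.0000 -4.0000 2.0000 -0.5000]
Step 2: x=[7.2500 11.8750 19.9688 25.7031] v=[5.0000 -4.5000 1.8750 -0.6875]
Step 3: x=[7.8438 11.6172 19.8477 25.5644] v=[2.3750 -1.0312 -0.4845 -0.5547]
Step 4: x=[7.4200 12.4737 19.0981 25.4611] v=[-1.6954 3.4259 -2.9983 -0.4131]
Step 5: x=[6.4046 13.7229 18.2832 25.3125] v=[-4.0617 4.9966 -3.2597 -0.5946]
Step 6: x=[5.6176 14.2826 18.0855 25.0352] v=[-3.1480 2.2386 -0.7907 -1.1093]
Step 7: x=[5.5925 13.6267 18.6745 24.6392] v=[-0.1006 -2.6235 2.3561 -1.5842]
Step 8: x=[6.1778 12.2242 19.4928 24.2476] v=[2.3411 -5.6099 3.2730 -1.5666]
Max displacement = 2.2826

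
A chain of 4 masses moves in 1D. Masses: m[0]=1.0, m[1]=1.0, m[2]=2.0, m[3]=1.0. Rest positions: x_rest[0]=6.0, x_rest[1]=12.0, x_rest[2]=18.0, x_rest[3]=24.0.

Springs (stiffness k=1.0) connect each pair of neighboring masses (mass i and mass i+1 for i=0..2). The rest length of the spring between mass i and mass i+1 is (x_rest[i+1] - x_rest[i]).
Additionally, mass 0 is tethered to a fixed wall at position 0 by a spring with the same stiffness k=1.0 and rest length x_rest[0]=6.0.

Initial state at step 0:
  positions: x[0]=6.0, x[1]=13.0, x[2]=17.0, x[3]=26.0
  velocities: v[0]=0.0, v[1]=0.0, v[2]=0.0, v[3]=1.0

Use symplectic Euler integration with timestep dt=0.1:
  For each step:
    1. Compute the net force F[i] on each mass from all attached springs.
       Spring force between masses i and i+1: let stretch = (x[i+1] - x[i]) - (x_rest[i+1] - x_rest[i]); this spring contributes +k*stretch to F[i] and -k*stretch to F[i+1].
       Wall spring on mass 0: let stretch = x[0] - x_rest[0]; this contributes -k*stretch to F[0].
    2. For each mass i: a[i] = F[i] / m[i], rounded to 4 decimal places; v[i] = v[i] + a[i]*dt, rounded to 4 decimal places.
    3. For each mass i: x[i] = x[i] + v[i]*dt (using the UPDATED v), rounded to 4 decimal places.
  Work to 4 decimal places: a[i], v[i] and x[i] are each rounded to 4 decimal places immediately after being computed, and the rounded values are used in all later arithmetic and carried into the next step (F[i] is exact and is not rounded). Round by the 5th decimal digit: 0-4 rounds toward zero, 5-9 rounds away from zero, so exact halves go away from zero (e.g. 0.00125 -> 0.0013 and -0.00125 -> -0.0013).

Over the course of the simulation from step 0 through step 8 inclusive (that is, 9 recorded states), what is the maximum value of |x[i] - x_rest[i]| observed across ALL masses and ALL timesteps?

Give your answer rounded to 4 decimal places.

Answer: 2.1188

Derivation:
Step 0: x=[6.0000 13.0000 17.0000 26.0000] v=[0.0000 0.0000 0.0000 1.0000]
Step 1: x=[6.0100 12.9700 17.0250 26.0700] v=[0.1000 -0.3000 0.2500 0.7000]
Step 2: x=[6.0295 12.9110 17.0750 26.1096] v=[0.1950 -0.5905 0.4995 0.3955]
Step 3: x=[6.0575 12.8248 17.1493 26.1188] v=[0.2802 -0.8623 0.7430 0.0920]
Step 4: x=[6.0926 12.7141 17.2468 26.0983] v=[0.3512 -1.1066 0.9753 -0.2050]
Step 5: x=[6.1330 12.5826 17.3659 26.0493] v=[0.4041 -1.3155 1.1912 -0.4902]
Step 6: x=[6.1766 12.4344 17.5045 25.9735] v=[0.4358 -1.4821 1.3862 -0.7585]
Step 7: x=[6.2210 12.2743 17.6601 25.8730] v=[0.4439 -1.6009 1.5562 -1.0054]
Step 8: x=[6.2637 12.1075 17.8299 25.7503] v=[0.4271 -1.6677 1.6976 -1.2267]
Max displacement = 2.1188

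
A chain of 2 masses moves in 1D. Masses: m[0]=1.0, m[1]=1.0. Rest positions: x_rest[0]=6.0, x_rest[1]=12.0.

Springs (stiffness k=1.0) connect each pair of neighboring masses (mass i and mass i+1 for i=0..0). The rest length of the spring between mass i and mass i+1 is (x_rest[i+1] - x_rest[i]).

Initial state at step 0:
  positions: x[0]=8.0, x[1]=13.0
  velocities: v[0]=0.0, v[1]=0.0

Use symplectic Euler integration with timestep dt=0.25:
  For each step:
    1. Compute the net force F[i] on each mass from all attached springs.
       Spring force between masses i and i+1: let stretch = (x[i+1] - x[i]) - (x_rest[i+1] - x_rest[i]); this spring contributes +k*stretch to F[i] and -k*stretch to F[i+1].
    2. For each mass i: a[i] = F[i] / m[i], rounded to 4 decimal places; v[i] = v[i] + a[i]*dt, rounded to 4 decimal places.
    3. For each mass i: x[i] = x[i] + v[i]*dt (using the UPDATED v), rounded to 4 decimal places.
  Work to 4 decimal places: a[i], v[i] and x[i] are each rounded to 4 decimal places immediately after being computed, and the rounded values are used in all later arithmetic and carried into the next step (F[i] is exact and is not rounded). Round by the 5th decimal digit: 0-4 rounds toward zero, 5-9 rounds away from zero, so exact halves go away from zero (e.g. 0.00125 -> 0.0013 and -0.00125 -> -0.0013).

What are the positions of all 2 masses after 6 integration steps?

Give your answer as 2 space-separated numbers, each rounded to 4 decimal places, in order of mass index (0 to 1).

Step 0: x=[8.0000 13.0000] v=[0.0000 0.0000]
Step 1: x=[7.9375 13.0625] v=[-0.2500 0.2500]
Step 2: x=[7.8203 13.1797] v=[-0.4688 0.4688]
Step 3: x=[7.6631 13.3370] v=[-0.6290 0.6290]
Step 4: x=[7.4855 13.5146] v=[-0.7105 0.7105]
Step 5: x=[7.3097 13.6904] v=[-0.7032 0.7032]
Step 6: x=[7.1577 13.8424] v=[-0.6080 0.6080]

Answer: 7.1577 13.8424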